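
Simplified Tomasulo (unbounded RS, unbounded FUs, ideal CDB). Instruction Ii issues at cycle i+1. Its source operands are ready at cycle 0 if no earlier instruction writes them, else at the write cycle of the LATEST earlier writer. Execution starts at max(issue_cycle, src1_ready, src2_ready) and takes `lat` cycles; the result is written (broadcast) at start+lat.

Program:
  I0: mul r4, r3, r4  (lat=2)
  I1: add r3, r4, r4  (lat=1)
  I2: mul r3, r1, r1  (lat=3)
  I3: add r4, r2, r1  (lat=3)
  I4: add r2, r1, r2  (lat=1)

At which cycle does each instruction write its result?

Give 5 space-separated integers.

Answer: 3 4 6 7 6

Derivation:
I0 mul r4: issue@1 deps=(None,None) exec_start@1 write@3
I1 add r3: issue@2 deps=(0,0) exec_start@3 write@4
I2 mul r3: issue@3 deps=(None,None) exec_start@3 write@6
I3 add r4: issue@4 deps=(None,None) exec_start@4 write@7
I4 add r2: issue@5 deps=(None,None) exec_start@5 write@6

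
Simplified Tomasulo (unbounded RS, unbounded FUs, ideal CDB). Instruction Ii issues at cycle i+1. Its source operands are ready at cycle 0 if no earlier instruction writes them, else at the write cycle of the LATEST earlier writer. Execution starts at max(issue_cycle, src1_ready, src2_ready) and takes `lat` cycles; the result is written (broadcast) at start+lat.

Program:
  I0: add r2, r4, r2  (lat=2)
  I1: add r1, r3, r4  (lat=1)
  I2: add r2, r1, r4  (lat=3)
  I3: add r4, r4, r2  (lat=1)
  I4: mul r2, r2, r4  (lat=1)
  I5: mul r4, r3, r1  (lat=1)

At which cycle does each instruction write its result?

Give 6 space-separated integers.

I0 add r2: issue@1 deps=(None,None) exec_start@1 write@3
I1 add r1: issue@2 deps=(None,None) exec_start@2 write@3
I2 add r2: issue@3 deps=(1,None) exec_start@3 write@6
I3 add r4: issue@4 deps=(None,2) exec_start@6 write@7
I4 mul r2: issue@5 deps=(2,3) exec_start@7 write@8
I5 mul r4: issue@6 deps=(None,1) exec_start@6 write@7

Answer: 3 3 6 7 8 7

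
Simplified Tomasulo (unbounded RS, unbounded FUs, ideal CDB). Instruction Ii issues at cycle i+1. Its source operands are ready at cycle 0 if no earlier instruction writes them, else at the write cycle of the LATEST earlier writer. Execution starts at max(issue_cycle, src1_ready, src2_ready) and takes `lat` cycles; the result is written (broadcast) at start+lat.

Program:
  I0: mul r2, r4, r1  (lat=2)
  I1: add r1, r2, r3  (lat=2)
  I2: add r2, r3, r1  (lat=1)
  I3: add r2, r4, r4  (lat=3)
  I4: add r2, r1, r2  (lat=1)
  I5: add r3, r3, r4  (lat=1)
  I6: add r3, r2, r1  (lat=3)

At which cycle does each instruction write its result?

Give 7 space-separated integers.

Answer: 3 5 6 7 8 7 11

Derivation:
I0 mul r2: issue@1 deps=(None,None) exec_start@1 write@3
I1 add r1: issue@2 deps=(0,None) exec_start@3 write@5
I2 add r2: issue@3 deps=(None,1) exec_start@5 write@6
I3 add r2: issue@4 deps=(None,None) exec_start@4 write@7
I4 add r2: issue@5 deps=(1,3) exec_start@7 write@8
I5 add r3: issue@6 deps=(None,None) exec_start@6 write@7
I6 add r3: issue@7 deps=(4,1) exec_start@8 write@11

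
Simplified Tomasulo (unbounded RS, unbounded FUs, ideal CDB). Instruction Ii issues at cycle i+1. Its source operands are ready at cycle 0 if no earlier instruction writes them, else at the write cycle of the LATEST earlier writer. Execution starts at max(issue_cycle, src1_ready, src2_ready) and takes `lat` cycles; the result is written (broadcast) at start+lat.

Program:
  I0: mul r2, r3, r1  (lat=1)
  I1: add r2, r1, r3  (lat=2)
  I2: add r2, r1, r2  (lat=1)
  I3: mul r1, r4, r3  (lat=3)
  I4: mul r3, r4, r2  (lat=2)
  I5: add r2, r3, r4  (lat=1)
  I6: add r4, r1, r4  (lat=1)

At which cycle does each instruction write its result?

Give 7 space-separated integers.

I0 mul r2: issue@1 deps=(None,None) exec_start@1 write@2
I1 add r2: issue@2 deps=(None,None) exec_start@2 write@4
I2 add r2: issue@3 deps=(None,1) exec_start@4 write@5
I3 mul r1: issue@4 deps=(None,None) exec_start@4 write@7
I4 mul r3: issue@5 deps=(None,2) exec_start@5 write@7
I5 add r2: issue@6 deps=(4,None) exec_start@7 write@8
I6 add r4: issue@7 deps=(3,None) exec_start@7 write@8

Answer: 2 4 5 7 7 8 8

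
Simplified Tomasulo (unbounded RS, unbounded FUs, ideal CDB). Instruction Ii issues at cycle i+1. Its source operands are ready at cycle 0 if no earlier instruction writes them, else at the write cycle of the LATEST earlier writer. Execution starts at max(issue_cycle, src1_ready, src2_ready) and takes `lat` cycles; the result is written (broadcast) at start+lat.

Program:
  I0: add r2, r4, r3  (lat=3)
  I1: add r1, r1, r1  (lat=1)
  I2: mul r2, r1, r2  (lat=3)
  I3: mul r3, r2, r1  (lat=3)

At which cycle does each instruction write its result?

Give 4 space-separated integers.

Answer: 4 3 7 10

Derivation:
I0 add r2: issue@1 deps=(None,None) exec_start@1 write@4
I1 add r1: issue@2 deps=(None,None) exec_start@2 write@3
I2 mul r2: issue@3 deps=(1,0) exec_start@4 write@7
I3 mul r3: issue@4 deps=(2,1) exec_start@7 write@10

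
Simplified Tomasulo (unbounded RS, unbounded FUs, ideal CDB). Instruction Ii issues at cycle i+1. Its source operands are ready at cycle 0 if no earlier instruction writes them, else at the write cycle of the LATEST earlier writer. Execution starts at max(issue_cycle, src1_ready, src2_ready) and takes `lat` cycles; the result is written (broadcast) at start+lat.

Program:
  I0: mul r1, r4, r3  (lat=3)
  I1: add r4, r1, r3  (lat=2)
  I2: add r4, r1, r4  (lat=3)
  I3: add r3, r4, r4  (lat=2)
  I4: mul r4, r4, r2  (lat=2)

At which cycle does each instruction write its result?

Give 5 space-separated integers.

Answer: 4 6 9 11 11

Derivation:
I0 mul r1: issue@1 deps=(None,None) exec_start@1 write@4
I1 add r4: issue@2 deps=(0,None) exec_start@4 write@6
I2 add r4: issue@3 deps=(0,1) exec_start@6 write@9
I3 add r3: issue@4 deps=(2,2) exec_start@9 write@11
I4 mul r4: issue@5 deps=(2,None) exec_start@9 write@11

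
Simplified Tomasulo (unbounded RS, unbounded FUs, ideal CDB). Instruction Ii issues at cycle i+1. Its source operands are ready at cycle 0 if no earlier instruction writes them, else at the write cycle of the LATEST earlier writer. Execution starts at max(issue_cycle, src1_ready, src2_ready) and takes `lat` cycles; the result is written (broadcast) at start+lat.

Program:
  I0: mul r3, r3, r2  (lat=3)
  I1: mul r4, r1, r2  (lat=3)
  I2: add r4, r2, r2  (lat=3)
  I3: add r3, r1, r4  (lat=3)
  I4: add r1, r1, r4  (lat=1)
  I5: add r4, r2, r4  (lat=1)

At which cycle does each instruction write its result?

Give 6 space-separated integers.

Answer: 4 5 6 9 7 7

Derivation:
I0 mul r3: issue@1 deps=(None,None) exec_start@1 write@4
I1 mul r4: issue@2 deps=(None,None) exec_start@2 write@5
I2 add r4: issue@3 deps=(None,None) exec_start@3 write@6
I3 add r3: issue@4 deps=(None,2) exec_start@6 write@9
I4 add r1: issue@5 deps=(None,2) exec_start@6 write@7
I5 add r4: issue@6 deps=(None,2) exec_start@6 write@7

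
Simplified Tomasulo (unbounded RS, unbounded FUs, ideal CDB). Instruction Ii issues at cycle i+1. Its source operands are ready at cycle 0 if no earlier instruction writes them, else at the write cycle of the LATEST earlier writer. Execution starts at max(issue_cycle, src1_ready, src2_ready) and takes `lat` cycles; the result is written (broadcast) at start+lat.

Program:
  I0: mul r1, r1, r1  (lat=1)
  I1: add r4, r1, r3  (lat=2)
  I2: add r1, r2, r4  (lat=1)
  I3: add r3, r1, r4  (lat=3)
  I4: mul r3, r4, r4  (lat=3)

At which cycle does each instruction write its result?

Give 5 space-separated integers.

I0 mul r1: issue@1 deps=(None,None) exec_start@1 write@2
I1 add r4: issue@2 deps=(0,None) exec_start@2 write@4
I2 add r1: issue@3 deps=(None,1) exec_start@4 write@5
I3 add r3: issue@4 deps=(2,1) exec_start@5 write@8
I4 mul r3: issue@5 deps=(1,1) exec_start@5 write@8

Answer: 2 4 5 8 8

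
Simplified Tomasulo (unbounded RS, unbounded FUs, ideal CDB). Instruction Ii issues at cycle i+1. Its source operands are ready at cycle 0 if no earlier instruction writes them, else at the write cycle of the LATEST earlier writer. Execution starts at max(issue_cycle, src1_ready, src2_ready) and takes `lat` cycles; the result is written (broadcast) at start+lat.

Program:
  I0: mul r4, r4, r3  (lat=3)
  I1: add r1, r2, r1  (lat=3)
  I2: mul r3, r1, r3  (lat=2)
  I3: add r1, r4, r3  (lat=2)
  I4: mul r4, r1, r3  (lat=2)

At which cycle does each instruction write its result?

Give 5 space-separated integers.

I0 mul r4: issue@1 deps=(None,None) exec_start@1 write@4
I1 add r1: issue@2 deps=(None,None) exec_start@2 write@5
I2 mul r3: issue@3 deps=(1,None) exec_start@5 write@7
I3 add r1: issue@4 deps=(0,2) exec_start@7 write@9
I4 mul r4: issue@5 deps=(3,2) exec_start@9 write@11

Answer: 4 5 7 9 11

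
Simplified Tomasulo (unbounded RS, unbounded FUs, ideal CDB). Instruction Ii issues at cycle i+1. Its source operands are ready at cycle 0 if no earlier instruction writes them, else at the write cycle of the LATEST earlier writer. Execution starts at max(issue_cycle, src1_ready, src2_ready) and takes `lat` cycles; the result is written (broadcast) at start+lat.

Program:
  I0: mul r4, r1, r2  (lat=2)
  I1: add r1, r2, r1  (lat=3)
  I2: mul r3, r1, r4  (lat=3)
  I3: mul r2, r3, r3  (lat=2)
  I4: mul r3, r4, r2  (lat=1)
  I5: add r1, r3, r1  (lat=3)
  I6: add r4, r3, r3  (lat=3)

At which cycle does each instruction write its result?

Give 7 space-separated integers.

I0 mul r4: issue@1 deps=(None,None) exec_start@1 write@3
I1 add r1: issue@2 deps=(None,None) exec_start@2 write@5
I2 mul r3: issue@3 deps=(1,0) exec_start@5 write@8
I3 mul r2: issue@4 deps=(2,2) exec_start@8 write@10
I4 mul r3: issue@5 deps=(0,3) exec_start@10 write@11
I5 add r1: issue@6 deps=(4,1) exec_start@11 write@14
I6 add r4: issue@7 deps=(4,4) exec_start@11 write@14

Answer: 3 5 8 10 11 14 14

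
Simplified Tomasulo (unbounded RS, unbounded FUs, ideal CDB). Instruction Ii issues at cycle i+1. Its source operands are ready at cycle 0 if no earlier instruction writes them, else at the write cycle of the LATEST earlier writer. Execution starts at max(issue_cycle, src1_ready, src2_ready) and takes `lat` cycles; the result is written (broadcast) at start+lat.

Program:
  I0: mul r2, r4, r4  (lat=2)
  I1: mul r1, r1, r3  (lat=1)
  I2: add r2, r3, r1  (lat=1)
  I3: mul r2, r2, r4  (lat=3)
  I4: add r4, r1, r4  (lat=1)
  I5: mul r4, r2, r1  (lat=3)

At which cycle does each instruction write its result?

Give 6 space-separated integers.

Answer: 3 3 4 7 6 10

Derivation:
I0 mul r2: issue@1 deps=(None,None) exec_start@1 write@3
I1 mul r1: issue@2 deps=(None,None) exec_start@2 write@3
I2 add r2: issue@3 deps=(None,1) exec_start@3 write@4
I3 mul r2: issue@4 deps=(2,None) exec_start@4 write@7
I4 add r4: issue@5 deps=(1,None) exec_start@5 write@6
I5 mul r4: issue@6 deps=(3,1) exec_start@7 write@10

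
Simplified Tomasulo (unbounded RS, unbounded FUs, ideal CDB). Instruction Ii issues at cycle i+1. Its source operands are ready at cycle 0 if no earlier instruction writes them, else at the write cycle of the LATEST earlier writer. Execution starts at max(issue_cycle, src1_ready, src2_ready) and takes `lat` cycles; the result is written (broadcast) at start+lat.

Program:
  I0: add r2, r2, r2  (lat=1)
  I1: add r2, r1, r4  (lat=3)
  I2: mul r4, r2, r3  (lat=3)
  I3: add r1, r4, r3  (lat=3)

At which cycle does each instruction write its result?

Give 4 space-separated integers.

Answer: 2 5 8 11

Derivation:
I0 add r2: issue@1 deps=(None,None) exec_start@1 write@2
I1 add r2: issue@2 deps=(None,None) exec_start@2 write@5
I2 mul r4: issue@3 deps=(1,None) exec_start@5 write@8
I3 add r1: issue@4 deps=(2,None) exec_start@8 write@11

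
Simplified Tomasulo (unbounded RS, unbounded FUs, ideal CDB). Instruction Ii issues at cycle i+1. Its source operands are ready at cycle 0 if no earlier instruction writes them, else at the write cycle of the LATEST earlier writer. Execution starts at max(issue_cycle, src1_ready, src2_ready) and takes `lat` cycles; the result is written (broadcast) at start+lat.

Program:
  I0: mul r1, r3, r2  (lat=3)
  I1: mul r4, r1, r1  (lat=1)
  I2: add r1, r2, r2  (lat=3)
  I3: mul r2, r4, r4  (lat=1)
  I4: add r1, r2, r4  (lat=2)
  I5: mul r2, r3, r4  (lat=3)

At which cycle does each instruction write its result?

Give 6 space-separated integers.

Answer: 4 5 6 6 8 9

Derivation:
I0 mul r1: issue@1 deps=(None,None) exec_start@1 write@4
I1 mul r4: issue@2 deps=(0,0) exec_start@4 write@5
I2 add r1: issue@3 deps=(None,None) exec_start@3 write@6
I3 mul r2: issue@4 deps=(1,1) exec_start@5 write@6
I4 add r1: issue@5 deps=(3,1) exec_start@6 write@8
I5 mul r2: issue@6 deps=(None,1) exec_start@6 write@9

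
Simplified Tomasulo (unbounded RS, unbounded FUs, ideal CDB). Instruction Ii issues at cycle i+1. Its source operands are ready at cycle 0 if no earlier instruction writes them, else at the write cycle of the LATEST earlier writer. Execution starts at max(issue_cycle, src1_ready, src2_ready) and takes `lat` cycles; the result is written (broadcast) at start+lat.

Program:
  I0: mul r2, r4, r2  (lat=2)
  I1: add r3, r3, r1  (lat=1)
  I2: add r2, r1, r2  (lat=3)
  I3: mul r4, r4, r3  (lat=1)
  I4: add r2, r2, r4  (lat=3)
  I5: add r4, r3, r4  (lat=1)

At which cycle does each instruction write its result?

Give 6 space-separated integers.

I0 mul r2: issue@1 deps=(None,None) exec_start@1 write@3
I1 add r3: issue@2 deps=(None,None) exec_start@2 write@3
I2 add r2: issue@3 deps=(None,0) exec_start@3 write@6
I3 mul r4: issue@4 deps=(None,1) exec_start@4 write@5
I4 add r2: issue@5 deps=(2,3) exec_start@6 write@9
I5 add r4: issue@6 deps=(1,3) exec_start@6 write@7

Answer: 3 3 6 5 9 7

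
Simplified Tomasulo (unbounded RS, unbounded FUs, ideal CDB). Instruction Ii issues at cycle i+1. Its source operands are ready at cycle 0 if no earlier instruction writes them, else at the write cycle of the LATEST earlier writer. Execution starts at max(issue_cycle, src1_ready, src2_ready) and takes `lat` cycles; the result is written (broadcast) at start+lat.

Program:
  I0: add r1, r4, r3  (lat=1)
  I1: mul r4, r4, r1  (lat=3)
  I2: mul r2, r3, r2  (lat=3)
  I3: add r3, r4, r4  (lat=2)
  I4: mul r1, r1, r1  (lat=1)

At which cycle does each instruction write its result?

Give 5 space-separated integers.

I0 add r1: issue@1 deps=(None,None) exec_start@1 write@2
I1 mul r4: issue@2 deps=(None,0) exec_start@2 write@5
I2 mul r2: issue@3 deps=(None,None) exec_start@3 write@6
I3 add r3: issue@4 deps=(1,1) exec_start@5 write@7
I4 mul r1: issue@5 deps=(0,0) exec_start@5 write@6

Answer: 2 5 6 7 6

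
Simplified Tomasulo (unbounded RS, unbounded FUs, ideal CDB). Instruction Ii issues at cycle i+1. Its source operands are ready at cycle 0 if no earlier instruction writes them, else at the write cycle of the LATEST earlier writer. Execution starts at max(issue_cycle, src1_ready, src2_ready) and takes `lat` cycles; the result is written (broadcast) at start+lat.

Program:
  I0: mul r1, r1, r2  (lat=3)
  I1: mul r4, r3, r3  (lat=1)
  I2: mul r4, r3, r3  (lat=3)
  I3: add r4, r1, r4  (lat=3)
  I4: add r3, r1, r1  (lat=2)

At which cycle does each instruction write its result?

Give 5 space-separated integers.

I0 mul r1: issue@1 deps=(None,None) exec_start@1 write@4
I1 mul r4: issue@2 deps=(None,None) exec_start@2 write@3
I2 mul r4: issue@3 deps=(None,None) exec_start@3 write@6
I3 add r4: issue@4 deps=(0,2) exec_start@6 write@9
I4 add r3: issue@5 deps=(0,0) exec_start@5 write@7

Answer: 4 3 6 9 7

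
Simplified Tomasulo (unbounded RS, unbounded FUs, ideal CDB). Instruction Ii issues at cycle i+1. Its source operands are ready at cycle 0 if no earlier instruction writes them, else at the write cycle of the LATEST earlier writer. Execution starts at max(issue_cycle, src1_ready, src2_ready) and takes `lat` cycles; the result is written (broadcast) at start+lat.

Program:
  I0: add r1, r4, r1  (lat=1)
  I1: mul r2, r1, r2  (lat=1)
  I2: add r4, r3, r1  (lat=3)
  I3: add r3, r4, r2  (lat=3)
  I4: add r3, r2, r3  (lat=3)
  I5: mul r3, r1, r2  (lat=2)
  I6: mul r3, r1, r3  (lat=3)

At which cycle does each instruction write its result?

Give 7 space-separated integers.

Answer: 2 3 6 9 12 8 11

Derivation:
I0 add r1: issue@1 deps=(None,None) exec_start@1 write@2
I1 mul r2: issue@2 deps=(0,None) exec_start@2 write@3
I2 add r4: issue@3 deps=(None,0) exec_start@3 write@6
I3 add r3: issue@4 deps=(2,1) exec_start@6 write@9
I4 add r3: issue@5 deps=(1,3) exec_start@9 write@12
I5 mul r3: issue@6 deps=(0,1) exec_start@6 write@8
I6 mul r3: issue@7 deps=(0,5) exec_start@8 write@11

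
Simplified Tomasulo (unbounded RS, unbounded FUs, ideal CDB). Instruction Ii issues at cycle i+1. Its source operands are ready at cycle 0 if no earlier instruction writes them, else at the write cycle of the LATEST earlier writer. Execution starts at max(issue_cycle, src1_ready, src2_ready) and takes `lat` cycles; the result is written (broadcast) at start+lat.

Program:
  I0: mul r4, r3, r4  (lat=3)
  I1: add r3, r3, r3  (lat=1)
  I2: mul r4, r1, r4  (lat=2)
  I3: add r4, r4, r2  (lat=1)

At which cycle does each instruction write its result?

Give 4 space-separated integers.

I0 mul r4: issue@1 deps=(None,None) exec_start@1 write@4
I1 add r3: issue@2 deps=(None,None) exec_start@2 write@3
I2 mul r4: issue@3 deps=(None,0) exec_start@4 write@6
I3 add r4: issue@4 deps=(2,None) exec_start@6 write@7

Answer: 4 3 6 7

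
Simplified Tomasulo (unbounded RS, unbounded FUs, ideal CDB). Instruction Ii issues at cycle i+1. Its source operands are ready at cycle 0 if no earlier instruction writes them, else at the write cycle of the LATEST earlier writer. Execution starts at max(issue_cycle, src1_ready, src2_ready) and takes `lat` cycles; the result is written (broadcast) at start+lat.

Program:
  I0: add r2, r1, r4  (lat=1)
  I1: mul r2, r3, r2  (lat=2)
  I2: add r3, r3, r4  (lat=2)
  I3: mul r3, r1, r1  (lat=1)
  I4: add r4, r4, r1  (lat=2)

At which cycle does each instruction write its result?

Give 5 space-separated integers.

I0 add r2: issue@1 deps=(None,None) exec_start@1 write@2
I1 mul r2: issue@2 deps=(None,0) exec_start@2 write@4
I2 add r3: issue@3 deps=(None,None) exec_start@3 write@5
I3 mul r3: issue@4 deps=(None,None) exec_start@4 write@5
I4 add r4: issue@5 deps=(None,None) exec_start@5 write@7

Answer: 2 4 5 5 7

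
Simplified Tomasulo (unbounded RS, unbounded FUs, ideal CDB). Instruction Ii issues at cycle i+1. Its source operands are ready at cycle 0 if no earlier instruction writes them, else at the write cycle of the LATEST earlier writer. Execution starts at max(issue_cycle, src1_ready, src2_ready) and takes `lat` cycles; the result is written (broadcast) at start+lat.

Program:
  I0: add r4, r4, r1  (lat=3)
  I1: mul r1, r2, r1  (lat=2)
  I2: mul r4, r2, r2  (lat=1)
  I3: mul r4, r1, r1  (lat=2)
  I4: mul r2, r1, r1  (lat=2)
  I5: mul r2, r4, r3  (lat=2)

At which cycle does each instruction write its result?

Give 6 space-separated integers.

Answer: 4 4 4 6 7 8

Derivation:
I0 add r4: issue@1 deps=(None,None) exec_start@1 write@4
I1 mul r1: issue@2 deps=(None,None) exec_start@2 write@4
I2 mul r4: issue@3 deps=(None,None) exec_start@3 write@4
I3 mul r4: issue@4 deps=(1,1) exec_start@4 write@6
I4 mul r2: issue@5 deps=(1,1) exec_start@5 write@7
I5 mul r2: issue@6 deps=(3,None) exec_start@6 write@8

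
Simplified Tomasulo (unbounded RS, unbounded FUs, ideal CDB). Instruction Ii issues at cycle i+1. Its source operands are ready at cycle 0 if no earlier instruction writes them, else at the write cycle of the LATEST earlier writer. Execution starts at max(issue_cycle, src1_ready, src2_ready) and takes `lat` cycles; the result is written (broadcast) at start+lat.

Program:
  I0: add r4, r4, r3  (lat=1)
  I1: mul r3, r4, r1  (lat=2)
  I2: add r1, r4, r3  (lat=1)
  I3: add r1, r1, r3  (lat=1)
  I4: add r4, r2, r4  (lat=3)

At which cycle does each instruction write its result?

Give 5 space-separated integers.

Answer: 2 4 5 6 8

Derivation:
I0 add r4: issue@1 deps=(None,None) exec_start@1 write@2
I1 mul r3: issue@2 deps=(0,None) exec_start@2 write@4
I2 add r1: issue@3 deps=(0,1) exec_start@4 write@5
I3 add r1: issue@4 deps=(2,1) exec_start@5 write@6
I4 add r4: issue@5 deps=(None,0) exec_start@5 write@8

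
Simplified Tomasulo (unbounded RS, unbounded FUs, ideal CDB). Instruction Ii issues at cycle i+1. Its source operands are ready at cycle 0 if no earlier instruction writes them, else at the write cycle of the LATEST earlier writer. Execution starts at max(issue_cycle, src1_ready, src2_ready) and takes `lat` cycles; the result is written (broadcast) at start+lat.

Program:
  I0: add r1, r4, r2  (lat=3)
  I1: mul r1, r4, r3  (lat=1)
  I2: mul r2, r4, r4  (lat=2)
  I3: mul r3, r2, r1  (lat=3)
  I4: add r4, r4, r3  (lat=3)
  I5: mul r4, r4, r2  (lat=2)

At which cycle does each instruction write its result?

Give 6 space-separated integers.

Answer: 4 3 5 8 11 13

Derivation:
I0 add r1: issue@1 deps=(None,None) exec_start@1 write@4
I1 mul r1: issue@2 deps=(None,None) exec_start@2 write@3
I2 mul r2: issue@3 deps=(None,None) exec_start@3 write@5
I3 mul r3: issue@4 deps=(2,1) exec_start@5 write@8
I4 add r4: issue@5 deps=(None,3) exec_start@8 write@11
I5 mul r4: issue@6 deps=(4,2) exec_start@11 write@13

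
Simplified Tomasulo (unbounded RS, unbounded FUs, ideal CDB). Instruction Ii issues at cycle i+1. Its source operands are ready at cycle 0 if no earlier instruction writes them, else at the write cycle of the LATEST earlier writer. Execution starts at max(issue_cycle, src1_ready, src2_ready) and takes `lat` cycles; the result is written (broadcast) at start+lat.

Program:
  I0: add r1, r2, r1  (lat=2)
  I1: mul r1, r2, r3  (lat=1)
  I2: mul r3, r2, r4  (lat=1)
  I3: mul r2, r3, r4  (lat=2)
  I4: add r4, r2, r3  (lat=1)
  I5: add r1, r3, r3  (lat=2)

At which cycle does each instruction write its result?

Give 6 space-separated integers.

Answer: 3 3 4 6 7 8

Derivation:
I0 add r1: issue@1 deps=(None,None) exec_start@1 write@3
I1 mul r1: issue@2 deps=(None,None) exec_start@2 write@3
I2 mul r3: issue@3 deps=(None,None) exec_start@3 write@4
I3 mul r2: issue@4 deps=(2,None) exec_start@4 write@6
I4 add r4: issue@5 deps=(3,2) exec_start@6 write@7
I5 add r1: issue@6 deps=(2,2) exec_start@6 write@8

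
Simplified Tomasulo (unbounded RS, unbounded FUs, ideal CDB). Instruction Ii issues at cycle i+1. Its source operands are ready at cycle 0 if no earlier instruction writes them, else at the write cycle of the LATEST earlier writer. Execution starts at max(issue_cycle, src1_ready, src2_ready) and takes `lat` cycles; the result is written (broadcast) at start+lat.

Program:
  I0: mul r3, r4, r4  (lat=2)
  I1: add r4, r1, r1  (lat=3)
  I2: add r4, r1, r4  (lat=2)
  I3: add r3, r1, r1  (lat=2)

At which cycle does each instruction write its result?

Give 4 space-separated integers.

Answer: 3 5 7 6

Derivation:
I0 mul r3: issue@1 deps=(None,None) exec_start@1 write@3
I1 add r4: issue@2 deps=(None,None) exec_start@2 write@5
I2 add r4: issue@3 deps=(None,1) exec_start@5 write@7
I3 add r3: issue@4 deps=(None,None) exec_start@4 write@6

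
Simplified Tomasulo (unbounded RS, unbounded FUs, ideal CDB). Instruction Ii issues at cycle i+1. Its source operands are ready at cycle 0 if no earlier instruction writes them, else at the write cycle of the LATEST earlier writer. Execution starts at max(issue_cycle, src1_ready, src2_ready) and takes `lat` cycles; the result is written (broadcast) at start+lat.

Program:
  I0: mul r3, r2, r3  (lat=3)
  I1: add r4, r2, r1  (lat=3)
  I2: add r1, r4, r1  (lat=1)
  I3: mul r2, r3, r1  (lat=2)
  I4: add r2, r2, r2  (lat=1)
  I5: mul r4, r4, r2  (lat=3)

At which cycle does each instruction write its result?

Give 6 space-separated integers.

Answer: 4 5 6 8 9 12

Derivation:
I0 mul r3: issue@1 deps=(None,None) exec_start@1 write@4
I1 add r4: issue@2 deps=(None,None) exec_start@2 write@5
I2 add r1: issue@3 deps=(1,None) exec_start@5 write@6
I3 mul r2: issue@4 deps=(0,2) exec_start@6 write@8
I4 add r2: issue@5 deps=(3,3) exec_start@8 write@9
I5 mul r4: issue@6 deps=(1,4) exec_start@9 write@12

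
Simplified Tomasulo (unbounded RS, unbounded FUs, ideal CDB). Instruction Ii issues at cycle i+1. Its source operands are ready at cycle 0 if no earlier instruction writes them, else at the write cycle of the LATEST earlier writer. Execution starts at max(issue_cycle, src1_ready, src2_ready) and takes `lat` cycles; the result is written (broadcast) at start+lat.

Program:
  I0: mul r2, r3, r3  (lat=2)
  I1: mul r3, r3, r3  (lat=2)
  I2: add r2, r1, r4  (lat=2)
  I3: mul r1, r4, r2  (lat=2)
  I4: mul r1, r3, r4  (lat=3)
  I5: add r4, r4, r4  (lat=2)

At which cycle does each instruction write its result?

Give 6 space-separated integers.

I0 mul r2: issue@1 deps=(None,None) exec_start@1 write@3
I1 mul r3: issue@2 deps=(None,None) exec_start@2 write@4
I2 add r2: issue@3 deps=(None,None) exec_start@3 write@5
I3 mul r1: issue@4 deps=(None,2) exec_start@5 write@7
I4 mul r1: issue@5 deps=(1,None) exec_start@5 write@8
I5 add r4: issue@6 deps=(None,None) exec_start@6 write@8

Answer: 3 4 5 7 8 8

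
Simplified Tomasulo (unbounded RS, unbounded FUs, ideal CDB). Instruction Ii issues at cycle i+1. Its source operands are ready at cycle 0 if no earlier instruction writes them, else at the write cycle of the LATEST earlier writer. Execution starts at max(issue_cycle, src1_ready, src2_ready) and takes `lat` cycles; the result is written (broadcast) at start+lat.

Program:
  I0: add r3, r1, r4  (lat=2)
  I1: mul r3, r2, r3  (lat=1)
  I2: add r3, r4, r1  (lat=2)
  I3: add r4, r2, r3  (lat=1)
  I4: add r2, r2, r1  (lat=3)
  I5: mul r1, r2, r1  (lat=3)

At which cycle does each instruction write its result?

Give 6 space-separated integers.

Answer: 3 4 5 6 8 11

Derivation:
I0 add r3: issue@1 deps=(None,None) exec_start@1 write@3
I1 mul r3: issue@2 deps=(None,0) exec_start@3 write@4
I2 add r3: issue@3 deps=(None,None) exec_start@3 write@5
I3 add r4: issue@4 deps=(None,2) exec_start@5 write@6
I4 add r2: issue@5 deps=(None,None) exec_start@5 write@8
I5 mul r1: issue@6 deps=(4,None) exec_start@8 write@11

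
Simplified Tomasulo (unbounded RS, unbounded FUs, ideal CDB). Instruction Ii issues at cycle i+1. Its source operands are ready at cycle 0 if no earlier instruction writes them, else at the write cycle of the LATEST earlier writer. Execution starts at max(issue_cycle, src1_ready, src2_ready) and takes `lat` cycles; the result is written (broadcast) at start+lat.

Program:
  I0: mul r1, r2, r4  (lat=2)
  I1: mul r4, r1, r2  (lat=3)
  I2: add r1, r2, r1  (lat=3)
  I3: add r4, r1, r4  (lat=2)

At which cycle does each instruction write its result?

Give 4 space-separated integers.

Answer: 3 6 6 8

Derivation:
I0 mul r1: issue@1 deps=(None,None) exec_start@1 write@3
I1 mul r4: issue@2 deps=(0,None) exec_start@3 write@6
I2 add r1: issue@3 deps=(None,0) exec_start@3 write@6
I3 add r4: issue@4 deps=(2,1) exec_start@6 write@8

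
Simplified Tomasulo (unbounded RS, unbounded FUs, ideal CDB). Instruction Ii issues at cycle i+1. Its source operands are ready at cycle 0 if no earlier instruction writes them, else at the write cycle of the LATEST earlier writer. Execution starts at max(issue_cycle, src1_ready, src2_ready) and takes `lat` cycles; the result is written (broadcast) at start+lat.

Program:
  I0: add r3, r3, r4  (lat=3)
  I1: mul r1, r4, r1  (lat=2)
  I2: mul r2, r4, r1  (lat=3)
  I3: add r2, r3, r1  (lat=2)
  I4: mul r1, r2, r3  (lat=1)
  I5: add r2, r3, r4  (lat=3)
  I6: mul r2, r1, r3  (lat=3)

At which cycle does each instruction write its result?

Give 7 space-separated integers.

Answer: 4 4 7 6 7 9 10

Derivation:
I0 add r3: issue@1 deps=(None,None) exec_start@1 write@4
I1 mul r1: issue@2 deps=(None,None) exec_start@2 write@4
I2 mul r2: issue@3 deps=(None,1) exec_start@4 write@7
I3 add r2: issue@4 deps=(0,1) exec_start@4 write@6
I4 mul r1: issue@5 deps=(3,0) exec_start@6 write@7
I5 add r2: issue@6 deps=(0,None) exec_start@6 write@9
I6 mul r2: issue@7 deps=(4,0) exec_start@7 write@10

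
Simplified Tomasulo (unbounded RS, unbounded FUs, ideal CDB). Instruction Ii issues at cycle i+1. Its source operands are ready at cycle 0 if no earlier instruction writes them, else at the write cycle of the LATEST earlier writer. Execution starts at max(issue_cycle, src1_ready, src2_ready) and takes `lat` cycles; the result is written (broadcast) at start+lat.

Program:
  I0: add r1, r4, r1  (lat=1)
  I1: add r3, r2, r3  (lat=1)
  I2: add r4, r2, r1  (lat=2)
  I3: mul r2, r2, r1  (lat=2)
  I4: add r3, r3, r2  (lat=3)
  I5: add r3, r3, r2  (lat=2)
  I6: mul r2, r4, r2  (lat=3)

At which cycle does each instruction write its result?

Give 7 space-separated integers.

I0 add r1: issue@1 deps=(None,None) exec_start@1 write@2
I1 add r3: issue@2 deps=(None,None) exec_start@2 write@3
I2 add r4: issue@3 deps=(None,0) exec_start@3 write@5
I3 mul r2: issue@4 deps=(None,0) exec_start@4 write@6
I4 add r3: issue@5 deps=(1,3) exec_start@6 write@9
I5 add r3: issue@6 deps=(4,3) exec_start@9 write@11
I6 mul r2: issue@7 deps=(2,3) exec_start@7 write@10

Answer: 2 3 5 6 9 11 10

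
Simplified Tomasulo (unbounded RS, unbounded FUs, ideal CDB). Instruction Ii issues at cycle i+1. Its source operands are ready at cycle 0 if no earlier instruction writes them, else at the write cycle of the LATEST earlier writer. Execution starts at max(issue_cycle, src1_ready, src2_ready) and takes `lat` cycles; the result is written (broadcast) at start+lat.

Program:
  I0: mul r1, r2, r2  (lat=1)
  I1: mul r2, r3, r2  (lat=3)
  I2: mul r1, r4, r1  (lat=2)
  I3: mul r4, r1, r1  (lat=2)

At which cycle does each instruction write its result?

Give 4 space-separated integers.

Answer: 2 5 5 7

Derivation:
I0 mul r1: issue@1 deps=(None,None) exec_start@1 write@2
I1 mul r2: issue@2 deps=(None,None) exec_start@2 write@5
I2 mul r1: issue@3 deps=(None,0) exec_start@3 write@5
I3 mul r4: issue@4 deps=(2,2) exec_start@5 write@7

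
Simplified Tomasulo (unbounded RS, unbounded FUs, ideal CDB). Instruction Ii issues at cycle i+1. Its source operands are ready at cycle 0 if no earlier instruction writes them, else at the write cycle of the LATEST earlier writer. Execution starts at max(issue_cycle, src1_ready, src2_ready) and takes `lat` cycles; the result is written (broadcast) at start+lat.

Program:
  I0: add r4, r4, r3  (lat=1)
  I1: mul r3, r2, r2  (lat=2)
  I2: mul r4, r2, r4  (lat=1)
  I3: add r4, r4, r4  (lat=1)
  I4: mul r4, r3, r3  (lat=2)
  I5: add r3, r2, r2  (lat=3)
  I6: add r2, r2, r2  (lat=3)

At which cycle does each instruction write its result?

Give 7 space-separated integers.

I0 add r4: issue@1 deps=(None,None) exec_start@1 write@2
I1 mul r3: issue@2 deps=(None,None) exec_start@2 write@4
I2 mul r4: issue@3 deps=(None,0) exec_start@3 write@4
I3 add r4: issue@4 deps=(2,2) exec_start@4 write@5
I4 mul r4: issue@5 deps=(1,1) exec_start@5 write@7
I5 add r3: issue@6 deps=(None,None) exec_start@6 write@9
I6 add r2: issue@7 deps=(None,None) exec_start@7 write@10

Answer: 2 4 4 5 7 9 10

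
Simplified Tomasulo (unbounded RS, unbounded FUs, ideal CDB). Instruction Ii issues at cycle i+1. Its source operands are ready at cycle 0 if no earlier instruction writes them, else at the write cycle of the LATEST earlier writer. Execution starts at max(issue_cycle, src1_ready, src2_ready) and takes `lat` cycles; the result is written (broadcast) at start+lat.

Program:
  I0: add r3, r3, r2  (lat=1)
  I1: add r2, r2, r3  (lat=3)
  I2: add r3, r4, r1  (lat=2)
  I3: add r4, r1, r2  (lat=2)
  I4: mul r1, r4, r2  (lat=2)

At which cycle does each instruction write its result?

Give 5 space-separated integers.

I0 add r3: issue@1 deps=(None,None) exec_start@1 write@2
I1 add r2: issue@2 deps=(None,0) exec_start@2 write@5
I2 add r3: issue@3 deps=(None,None) exec_start@3 write@5
I3 add r4: issue@4 deps=(None,1) exec_start@5 write@7
I4 mul r1: issue@5 deps=(3,1) exec_start@7 write@9

Answer: 2 5 5 7 9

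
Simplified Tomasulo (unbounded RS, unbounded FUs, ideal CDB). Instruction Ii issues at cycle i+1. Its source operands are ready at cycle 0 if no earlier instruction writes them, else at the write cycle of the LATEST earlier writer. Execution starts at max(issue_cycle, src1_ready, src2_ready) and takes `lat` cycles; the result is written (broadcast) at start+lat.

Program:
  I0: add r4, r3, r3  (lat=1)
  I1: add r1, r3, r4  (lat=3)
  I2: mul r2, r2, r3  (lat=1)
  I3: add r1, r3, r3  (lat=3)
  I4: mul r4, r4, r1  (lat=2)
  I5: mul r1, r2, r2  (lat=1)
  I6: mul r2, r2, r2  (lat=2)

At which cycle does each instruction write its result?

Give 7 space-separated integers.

Answer: 2 5 4 7 9 7 9

Derivation:
I0 add r4: issue@1 deps=(None,None) exec_start@1 write@2
I1 add r1: issue@2 deps=(None,0) exec_start@2 write@5
I2 mul r2: issue@3 deps=(None,None) exec_start@3 write@4
I3 add r1: issue@4 deps=(None,None) exec_start@4 write@7
I4 mul r4: issue@5 deps=(0,3) exec_start@7 write@9
I5 mul r1: issue@6 deps=(2,2) exec_start@6 write@7
I6 mul r2: issue@7 deps=(2,2) exec_start@7 write@9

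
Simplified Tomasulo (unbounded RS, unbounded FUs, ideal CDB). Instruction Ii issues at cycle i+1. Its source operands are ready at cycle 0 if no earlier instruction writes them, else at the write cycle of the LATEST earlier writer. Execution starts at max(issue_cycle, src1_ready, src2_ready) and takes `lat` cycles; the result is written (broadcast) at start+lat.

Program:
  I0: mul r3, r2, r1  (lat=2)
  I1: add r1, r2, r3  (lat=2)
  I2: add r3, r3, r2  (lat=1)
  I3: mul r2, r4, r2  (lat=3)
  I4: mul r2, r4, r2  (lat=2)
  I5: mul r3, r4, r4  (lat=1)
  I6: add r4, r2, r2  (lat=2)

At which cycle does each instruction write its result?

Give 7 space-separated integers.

I0 mul r3: issue@1 deps=(None,None) exec_start@1 write@3
I1 add r1: issue@2 deps=(None,0) exec_start@3 write@5
I2 add r3: issue@3 deps=(0,None) exec_start@3 write@4
I3 mul r2: issue@4 deps=(None,None) exec_start@4 write@7
I4 mul r2: issue@5 deps=(None,3) exec_start@7 write@9
I5 mul r3: issue@6 deps=(None,None) exec_start@6 write@7
I6 add r4: issue@7 deps=(4,4) exec_start@9 write@11

Answer: 3 5 4 7 9 7 11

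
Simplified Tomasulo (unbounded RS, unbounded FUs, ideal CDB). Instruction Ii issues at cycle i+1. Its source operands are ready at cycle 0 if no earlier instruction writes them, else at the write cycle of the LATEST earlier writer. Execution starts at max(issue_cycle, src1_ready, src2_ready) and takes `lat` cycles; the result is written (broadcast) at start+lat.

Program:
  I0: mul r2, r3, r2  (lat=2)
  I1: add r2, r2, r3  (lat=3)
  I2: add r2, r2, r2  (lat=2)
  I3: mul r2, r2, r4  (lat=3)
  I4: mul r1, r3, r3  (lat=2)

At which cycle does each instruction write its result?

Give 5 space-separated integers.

I0 mul r2: issue@1 deps=(None,None) exec_start@1 write@3
I1 add r2: issue@2 deps=(0,None) exec_start@3 write@6
I2 add r2: issue@3 deps=(1,1) exec_start@6 write@8
I3 mul r2: issue@4 deps=(2,None) exec_start@8 write@11
I4 mul r1: issue@5 deps=(None,None) exec_start@5 write@7

Answer: 3 6 8 11 7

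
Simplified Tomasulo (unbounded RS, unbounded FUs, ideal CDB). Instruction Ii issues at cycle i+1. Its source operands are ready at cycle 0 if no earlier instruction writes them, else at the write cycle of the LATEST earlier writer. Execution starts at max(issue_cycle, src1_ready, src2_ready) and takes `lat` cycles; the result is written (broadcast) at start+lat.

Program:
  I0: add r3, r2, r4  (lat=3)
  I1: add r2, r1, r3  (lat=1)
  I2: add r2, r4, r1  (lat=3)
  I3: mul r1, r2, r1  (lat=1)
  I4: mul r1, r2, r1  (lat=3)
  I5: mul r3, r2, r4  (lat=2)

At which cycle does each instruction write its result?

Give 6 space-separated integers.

Answer: 4 5 6 7 10 8

Derivation:
I0 add r3: issue@1 deps=(None,None) exec_start@1 write@4
I1 add r2: issue@2 deps=(None,0) exec_start@4 write@5
I2 add r2: issue@3 deps=(None,None) exec_start@3 write@6
I3 mul r1: issue@4 deps=(2,None) exec_start@6 write@7
I4 mul r1: issue@5 deps=(2,3) exec_start@7 write@10
I5 mul r3: issue@6 deps=(2,None) exec_start@6 write@8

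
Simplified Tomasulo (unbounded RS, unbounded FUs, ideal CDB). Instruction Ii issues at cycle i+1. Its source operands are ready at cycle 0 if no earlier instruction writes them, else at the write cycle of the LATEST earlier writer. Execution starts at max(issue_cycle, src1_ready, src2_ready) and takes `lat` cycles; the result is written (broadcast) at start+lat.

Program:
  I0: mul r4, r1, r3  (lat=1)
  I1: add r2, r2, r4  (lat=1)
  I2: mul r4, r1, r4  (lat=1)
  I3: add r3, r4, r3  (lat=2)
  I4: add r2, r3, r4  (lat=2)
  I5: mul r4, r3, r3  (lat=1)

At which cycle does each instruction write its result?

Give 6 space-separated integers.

I0 mul r4: issue@1 deps=(None,None) exec_start@1 write@2
I1 add r2: issue@2 deps=(None,0) exec_start@2 write@3
I2 mul r4: issue@3 deps=(None,0) exec_start@3 write@4
I3 add r3: issue@4 deps=(2,None) exec_start@4 write@6
I4 add r2: issue@5 deps=(3,2) exec_start@6 write@8
I5 mul r4: issue@6 deps=(3,3) exec_start@6 write@7

Answer: 2 3 4 6 8 7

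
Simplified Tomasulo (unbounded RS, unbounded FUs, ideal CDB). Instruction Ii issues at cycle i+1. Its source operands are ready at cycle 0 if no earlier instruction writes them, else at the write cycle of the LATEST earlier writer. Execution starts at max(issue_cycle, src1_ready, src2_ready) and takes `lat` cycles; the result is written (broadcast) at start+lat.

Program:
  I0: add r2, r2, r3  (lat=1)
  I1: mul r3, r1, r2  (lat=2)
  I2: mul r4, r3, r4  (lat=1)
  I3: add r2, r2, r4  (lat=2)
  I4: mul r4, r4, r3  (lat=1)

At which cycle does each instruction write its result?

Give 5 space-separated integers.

I0 add r2: issue@1 deps=(None,None) exec_start@1 write@2
I1 mul r3: issue@2 deps=(None,0) exec_start@2 write@4
I2 mul r4: issue@3 deps=(1,None) exec_start@4 write@5
I3 add r2: issue@4 deps=(0,2) exec_start@5 write@7
I4 mul r4: issue@5 deps=(2,1) exec_start@5 write@6

Answer: 2 4 5 7 6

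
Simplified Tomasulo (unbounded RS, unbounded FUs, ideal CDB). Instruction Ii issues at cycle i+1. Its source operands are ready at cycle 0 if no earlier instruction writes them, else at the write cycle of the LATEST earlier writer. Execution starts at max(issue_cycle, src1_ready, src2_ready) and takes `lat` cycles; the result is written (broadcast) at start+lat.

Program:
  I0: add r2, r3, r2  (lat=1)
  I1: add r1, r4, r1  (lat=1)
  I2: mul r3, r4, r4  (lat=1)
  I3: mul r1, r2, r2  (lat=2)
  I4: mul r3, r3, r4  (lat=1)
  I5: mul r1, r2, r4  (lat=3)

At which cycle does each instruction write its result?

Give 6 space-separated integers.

Answer: 2 3 4 6 6 9

Derivation:
I0 add r2: issue@1 deps=(None,None) exec_start@1 write@2
I1 add r1: issue@2 deps=(None,None) exec_start@2 write@3
I2 mul r3: issue@3 deps=(None,None) exec_start@3 write@4
I3 mul r1: issue@4 deps=(0,0) exec_start@4 write@6
I4 mul r3: issue@5 deps=(2,None) exec_start@5 write@6
I5 mul r1: issue@6 deps=(0,None) exec_start@6 write@9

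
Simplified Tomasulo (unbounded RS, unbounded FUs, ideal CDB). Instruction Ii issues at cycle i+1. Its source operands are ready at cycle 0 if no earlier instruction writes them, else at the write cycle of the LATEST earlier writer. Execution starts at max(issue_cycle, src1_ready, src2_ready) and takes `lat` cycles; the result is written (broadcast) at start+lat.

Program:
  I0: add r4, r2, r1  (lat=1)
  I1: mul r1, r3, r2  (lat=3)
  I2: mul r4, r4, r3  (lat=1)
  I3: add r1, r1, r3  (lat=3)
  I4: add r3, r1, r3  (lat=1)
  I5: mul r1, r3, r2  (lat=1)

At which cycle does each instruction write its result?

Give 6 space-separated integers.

I0 add r4: issue@1 deps=(None,None) exec_start@1 write@2
I1 mul r1: issue@2 deps=(None,None) exec_start@2 write@5
I2 mul r4: issue@3 deps=(0,None) exec_start@3 write@4
I3 add r1: issue@4 deps=(1,None) exec_start@5 write@8
I4 add r3: issue@5 deps=(3,None) exec_start@8 write@9
I5 mul r1: issue@6 deps=(4,None) exec_start@9 write@10

Answer: 2 5 4 8 9 10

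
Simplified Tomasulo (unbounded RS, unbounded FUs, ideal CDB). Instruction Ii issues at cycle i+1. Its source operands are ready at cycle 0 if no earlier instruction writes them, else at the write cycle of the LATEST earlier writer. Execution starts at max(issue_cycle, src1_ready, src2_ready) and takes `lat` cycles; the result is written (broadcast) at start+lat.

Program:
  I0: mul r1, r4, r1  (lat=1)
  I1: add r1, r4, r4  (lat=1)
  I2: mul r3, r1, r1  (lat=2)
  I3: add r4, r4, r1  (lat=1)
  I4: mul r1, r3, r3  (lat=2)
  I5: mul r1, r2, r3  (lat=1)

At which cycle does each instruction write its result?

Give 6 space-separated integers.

Answer: 2 3 5 5 7 7

Derivation:
I0 mul r1: issue@1 deps=(None,None) exec_start@1 write@2
I1 add r1: issue@2 deps=(None,None) exec_start@2 write@3
I2 mul r3: issue@3 deps=(1,1) exec_start@3 write@5
I3 add r4: issue@4 deps=(None,1) exec_start@4 write@5
I4 mul r1: issue@5 deps=(2,2) exec_start@5 write@7
I5 mul r1: issue@6 deps=(None,2) exec_start@6 write@7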